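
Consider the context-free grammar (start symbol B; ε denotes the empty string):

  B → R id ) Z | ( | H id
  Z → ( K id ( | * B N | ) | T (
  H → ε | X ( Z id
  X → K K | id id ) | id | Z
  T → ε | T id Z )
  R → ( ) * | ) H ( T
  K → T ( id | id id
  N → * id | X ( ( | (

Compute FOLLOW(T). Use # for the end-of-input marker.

{ (, id }

In Z → T (: add FIRST(() = { ( }.
In T → T id Z ): add FIRST(id Z )) = { id }.
In R → ) H ( T: T is at the end, add FOLLOW(R) = { id }.
In K → T ( id: add FIRST(( id) = { ( }.
Union: FOLLOW(T) = { (, id }.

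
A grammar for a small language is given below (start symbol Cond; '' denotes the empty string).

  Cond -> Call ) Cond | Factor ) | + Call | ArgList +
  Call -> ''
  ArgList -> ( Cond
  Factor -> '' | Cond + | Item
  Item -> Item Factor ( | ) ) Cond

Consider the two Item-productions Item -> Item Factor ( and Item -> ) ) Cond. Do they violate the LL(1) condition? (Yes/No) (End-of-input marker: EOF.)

Yes

FIRST(Item Factor () = { ) } and FIRST() ) Cond) = { ) }.
Both contain ), so the two alternatives are not disjoint — LL(1) conflict.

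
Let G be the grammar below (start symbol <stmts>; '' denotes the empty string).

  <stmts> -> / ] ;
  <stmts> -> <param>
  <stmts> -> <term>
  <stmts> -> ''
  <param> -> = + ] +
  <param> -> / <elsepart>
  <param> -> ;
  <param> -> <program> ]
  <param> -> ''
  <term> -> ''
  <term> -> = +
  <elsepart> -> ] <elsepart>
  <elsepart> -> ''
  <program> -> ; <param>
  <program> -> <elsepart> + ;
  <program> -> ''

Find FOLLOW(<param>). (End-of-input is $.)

{ $, ] }

In <stmts> -> <param>: <param> is at the end, add FOLLOW(<stmts>) = { $ }.
In <program> -> ; <param>: <param> is at the end, add FOLLOW(<program>) = { ] }.
Union: FOLLOW(<param>) = { $, ] }.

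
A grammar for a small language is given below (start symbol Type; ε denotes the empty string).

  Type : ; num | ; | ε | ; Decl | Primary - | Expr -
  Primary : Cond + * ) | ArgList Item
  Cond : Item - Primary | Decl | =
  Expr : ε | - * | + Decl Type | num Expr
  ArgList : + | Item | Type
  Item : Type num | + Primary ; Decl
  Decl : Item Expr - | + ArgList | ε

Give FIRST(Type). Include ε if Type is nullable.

{ +, -, ;, =, num, ε }

Type : ; num contributes {;}.
Type : ; contributes {;}.
Type : ε contributes ε.
Type : ; Decl contributes {;}.
From Type : Primary -: add FIRST(Primary) = { +, -, ;, =, num }.
From Type : Expr -: Expr nullable, take FIRST(Expr) ∪ {-} = { +, -, num }.
Union: FIRST(Type) = { +, -, ;, =, num, ε }.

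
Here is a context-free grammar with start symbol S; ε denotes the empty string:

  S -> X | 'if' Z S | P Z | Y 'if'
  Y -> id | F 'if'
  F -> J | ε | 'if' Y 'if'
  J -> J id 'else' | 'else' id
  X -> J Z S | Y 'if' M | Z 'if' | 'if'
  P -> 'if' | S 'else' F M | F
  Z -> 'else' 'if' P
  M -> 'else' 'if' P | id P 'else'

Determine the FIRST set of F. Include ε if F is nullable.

From F -> J: add FIRST(J) = { 'else' }.
F -> ε contributes ε.
F -> 'if' Y 'if' contributes {'if'}.
Union: FIRST(F) = { 'else', 'if', ε }.

{ 'else', 'if', ε }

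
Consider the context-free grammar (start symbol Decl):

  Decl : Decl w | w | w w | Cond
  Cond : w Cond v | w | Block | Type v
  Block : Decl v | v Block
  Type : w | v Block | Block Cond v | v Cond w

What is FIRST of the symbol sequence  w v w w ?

w is a terminal; add {w} and stop.

{ w }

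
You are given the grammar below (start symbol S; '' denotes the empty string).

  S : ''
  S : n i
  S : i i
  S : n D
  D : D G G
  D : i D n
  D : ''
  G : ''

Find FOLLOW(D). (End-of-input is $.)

{ $, n }

In S : n D: D is at the end, add FOLLOW(S) = { $ }.
In D : D G G: add FIRST(G G)\{''} = {  }.
  Since G G is nullable, also add FOLLOW(D) = { $, n }.
In D : i D n: add FIRST(n) = { n }.
Union: FOLLOW(D) = { $, n }.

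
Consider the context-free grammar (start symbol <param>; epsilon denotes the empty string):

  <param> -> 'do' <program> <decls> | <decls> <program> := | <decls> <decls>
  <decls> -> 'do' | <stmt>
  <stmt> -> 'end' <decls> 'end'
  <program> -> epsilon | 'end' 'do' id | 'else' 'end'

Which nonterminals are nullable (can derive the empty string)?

{ <program> }

Directly nullable (have an epsilon-production): <program>.
No other nonterminal has a production whose RHS symbols are all nullable.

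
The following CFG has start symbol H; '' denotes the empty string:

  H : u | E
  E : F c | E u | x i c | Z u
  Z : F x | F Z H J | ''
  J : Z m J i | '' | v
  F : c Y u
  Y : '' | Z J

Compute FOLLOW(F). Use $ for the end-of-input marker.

In E : F c: add FIRST(c) = { c }.
In Z : F x: add FIRST(x) = { x }.
In Z : F Z H J: add FIRST(Z H J) = { c, u, x }.
Union: FOLLOW(F) = { c, u, x }.

{ c, u, x }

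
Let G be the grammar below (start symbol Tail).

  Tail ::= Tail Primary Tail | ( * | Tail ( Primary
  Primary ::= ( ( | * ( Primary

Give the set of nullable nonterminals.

No nonterminal has an empty production or an RHS whose symbols are all nullable.

{ } (none)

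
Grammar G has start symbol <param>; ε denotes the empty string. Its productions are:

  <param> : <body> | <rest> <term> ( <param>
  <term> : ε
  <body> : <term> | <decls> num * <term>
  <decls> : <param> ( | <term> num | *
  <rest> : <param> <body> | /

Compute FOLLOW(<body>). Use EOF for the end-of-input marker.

{ EOF, (, *, /, num }

In <param> : <body>: <body> is at the end, add FOLLOW(<param>) = { EOF, (, *, /, num }.
In <rest> : <param> <body>: <body> is at the end, add FOLLOW(<rest>) = { ( }.
Union: FOLLOW(<body>) = { EOF, (, *, /, num }.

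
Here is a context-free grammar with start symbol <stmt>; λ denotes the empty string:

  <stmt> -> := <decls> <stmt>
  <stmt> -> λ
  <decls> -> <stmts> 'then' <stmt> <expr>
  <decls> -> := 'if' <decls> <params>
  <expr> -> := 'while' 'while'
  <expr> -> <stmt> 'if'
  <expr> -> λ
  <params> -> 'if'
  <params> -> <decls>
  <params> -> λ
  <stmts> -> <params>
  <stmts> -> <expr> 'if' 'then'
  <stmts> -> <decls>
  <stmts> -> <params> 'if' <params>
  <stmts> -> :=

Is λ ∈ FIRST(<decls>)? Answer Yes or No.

No

Nullable nonterminals: <expr>, <params>, <stmt>, <stmts>.
No production of <decls> has an RHS whose symbols are all nullable, so <decls> is not nullable.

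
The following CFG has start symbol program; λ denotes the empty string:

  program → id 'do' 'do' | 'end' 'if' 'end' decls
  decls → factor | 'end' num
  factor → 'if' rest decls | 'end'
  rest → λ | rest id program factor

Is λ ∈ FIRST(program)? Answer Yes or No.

No

Nullable nonterminals: rest.
No production of program has an RHS whose symbols are all nullable, so program is not nullable.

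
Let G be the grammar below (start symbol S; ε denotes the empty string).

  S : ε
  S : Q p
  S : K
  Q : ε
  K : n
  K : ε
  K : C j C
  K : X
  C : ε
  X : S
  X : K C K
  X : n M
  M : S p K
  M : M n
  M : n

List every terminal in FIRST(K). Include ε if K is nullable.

{ j, n, p, ε }

K : n contributes {n}.
K : ε contributes ε.
From K : C j C: C nullable, take FIRST(C) ∪ {j} = { j }.
From K : X: add FIRST(X) = { j, n, p, ε } (including ε since X is nullable).
Union: FIRST(K) = { j, n, p, ε }.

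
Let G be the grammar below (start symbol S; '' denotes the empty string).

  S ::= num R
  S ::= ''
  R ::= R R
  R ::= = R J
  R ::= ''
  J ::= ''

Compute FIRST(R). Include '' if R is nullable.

From R ::= R R: R, R nullable, take FIRST(R) ∪ FIRST(R) = { = }; also '' since the whole RHS is nullable.
R ::= = R J contributes {=}.
R ::= '' contributes ''.
Union: FIRST(R) = { =, '' }.

{ =, '' }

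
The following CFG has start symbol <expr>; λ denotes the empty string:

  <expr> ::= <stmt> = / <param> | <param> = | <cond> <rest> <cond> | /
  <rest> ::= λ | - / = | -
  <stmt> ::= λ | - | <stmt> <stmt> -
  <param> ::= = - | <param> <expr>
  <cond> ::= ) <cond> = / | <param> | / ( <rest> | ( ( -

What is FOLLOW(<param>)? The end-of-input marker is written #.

In <expr> ::= <stmt> = / <param>: <param> is at the end, add FOLLOW(<expr>) = { #, (, ), -, /, = }.
In <expr> ::= <param> =: add FIRST(=) = { = }.
In <param> ::= <param> <expr>: add FIRST(<expr>) = { (, ), -, /, = }.
In <cond> ::= <param>: <param> is at the end, add FOLLOW(<cond>) = { #, (, ), -, /, = }.
Union: FOLLOW(<param>) = { #, (, ), -, /, = }.

{ #, (, ), -, /, = }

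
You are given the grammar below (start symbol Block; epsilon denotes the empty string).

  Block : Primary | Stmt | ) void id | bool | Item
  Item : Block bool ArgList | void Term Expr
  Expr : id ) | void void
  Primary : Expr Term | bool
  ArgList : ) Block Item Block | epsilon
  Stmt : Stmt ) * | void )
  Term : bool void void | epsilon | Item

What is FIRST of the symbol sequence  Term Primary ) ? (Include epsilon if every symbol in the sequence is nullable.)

{ ), bool, id, void }

Add FIRST(Term)\{epsilon} = { ), bool, id, void }; Term is nullable, continue.
Add FIRST(Primary) = { bool, id, void }; Primary is not nullable, stop.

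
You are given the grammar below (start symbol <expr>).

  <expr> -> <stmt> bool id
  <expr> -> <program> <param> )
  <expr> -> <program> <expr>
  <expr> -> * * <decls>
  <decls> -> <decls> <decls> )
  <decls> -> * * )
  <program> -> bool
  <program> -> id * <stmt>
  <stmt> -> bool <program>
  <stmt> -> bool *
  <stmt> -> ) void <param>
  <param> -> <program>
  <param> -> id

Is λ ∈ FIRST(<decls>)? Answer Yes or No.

No nonterminal in this grammar is nullable.
No production of <decls> has an RHS whose symbols are all nullable, so <decls> is not nullable.

No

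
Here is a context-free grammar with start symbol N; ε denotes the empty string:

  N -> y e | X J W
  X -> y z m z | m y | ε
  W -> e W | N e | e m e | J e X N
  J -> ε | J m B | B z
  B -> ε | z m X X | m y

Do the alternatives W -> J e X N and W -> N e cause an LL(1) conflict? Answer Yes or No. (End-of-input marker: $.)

FIRST(J e X N) = { e, m, z } and FIRST(N e) = { e, m, y, z }.
Both contain e, so the two alternatives are not disjoint — LL(1) conflict.

Yes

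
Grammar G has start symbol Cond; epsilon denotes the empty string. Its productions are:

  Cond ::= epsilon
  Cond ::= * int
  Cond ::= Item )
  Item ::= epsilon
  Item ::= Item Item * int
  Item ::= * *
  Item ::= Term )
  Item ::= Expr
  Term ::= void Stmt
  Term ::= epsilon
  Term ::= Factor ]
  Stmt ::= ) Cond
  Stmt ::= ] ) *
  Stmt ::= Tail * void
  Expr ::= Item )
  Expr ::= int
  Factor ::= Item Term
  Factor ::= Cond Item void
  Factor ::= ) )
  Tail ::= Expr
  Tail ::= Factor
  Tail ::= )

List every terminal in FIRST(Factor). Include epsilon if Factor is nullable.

{ ), *, ], int, void, epsilon }

From Factor ::= Item Term: Item, Term nullable, take FIRST(Item) ∪ FIRST(Term) = { ), *, ], int, void }; also epsilon since the whole RHS is nullable.
From Factor ::= Cond Item void: Cond, Item nullable, take FIRST(Cond) ∪ FIRST(Item) ∪ {void} = { ), *, ], int, void }.
Factor ::= ) ) contributes {)}.
Union: FIRST(Factor) = { ), *, ], int, void, epsilon }.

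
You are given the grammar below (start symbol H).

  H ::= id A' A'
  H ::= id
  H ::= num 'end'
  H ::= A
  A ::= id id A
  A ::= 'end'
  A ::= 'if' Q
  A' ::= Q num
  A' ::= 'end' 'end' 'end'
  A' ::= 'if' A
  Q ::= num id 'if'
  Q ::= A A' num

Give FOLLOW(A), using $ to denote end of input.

In H ::= A: A is at the end, add FOLLOW(H) = { $ }.
In A ::= id id A: A is at the end, add FOLLOW(A) = { $, 'end', 'if', id, num }.
In A' ::= 'if' A: A is at the end, add FOLLOW(A') = { $, 'end', 'if', id, num }.
In Q ::= A A' num: add FIRST(A' num) = { 'end', 'if', id, num }.
Union: FOLLOW(A) = { $, 'end', 'if', id, num }.

{ $, 'end', 'if', id, num }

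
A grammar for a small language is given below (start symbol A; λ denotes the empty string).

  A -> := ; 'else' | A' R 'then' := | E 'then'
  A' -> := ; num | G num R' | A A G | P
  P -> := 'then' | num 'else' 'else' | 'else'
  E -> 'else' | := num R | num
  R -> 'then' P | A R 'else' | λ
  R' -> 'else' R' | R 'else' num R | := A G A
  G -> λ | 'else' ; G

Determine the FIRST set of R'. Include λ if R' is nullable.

R' -> 'else' R' contributes {'else'}.
From R' -> R 'else' num R: R nullable, take FIRST(R) ∪ {'else'} = { 'else', 'then', :=, num }.
R' -> := A G A contributes {:=}.
Union: FIRST(R') = { 'else', 'then', :=, num }.

{ 'else', 'then', :=, num }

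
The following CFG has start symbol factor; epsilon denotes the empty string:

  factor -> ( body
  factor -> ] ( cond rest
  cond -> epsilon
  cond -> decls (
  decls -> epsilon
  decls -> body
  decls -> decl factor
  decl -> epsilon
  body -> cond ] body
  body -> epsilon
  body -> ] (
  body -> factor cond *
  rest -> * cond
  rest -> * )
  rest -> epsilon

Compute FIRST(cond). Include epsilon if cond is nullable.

cond -> epsilon contributes epsilon.
From cond -> decls (: decls nullable, take FIRST(decls) ∪ {(} = { (, ] }.
Union: FIRST(cond) = { (, ], epsilon }.

{ (, ], epsilon }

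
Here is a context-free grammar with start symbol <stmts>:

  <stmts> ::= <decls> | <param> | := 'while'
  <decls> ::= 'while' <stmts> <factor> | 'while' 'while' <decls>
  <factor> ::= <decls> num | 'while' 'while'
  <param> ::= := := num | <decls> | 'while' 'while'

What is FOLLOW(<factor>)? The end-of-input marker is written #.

In <decls> ::= 'while' <stmts> <factor>: <factor> is at the end, add FOLLOW(<decls>) = { #, 'while', num }.
Union: FOLLOW(<factor>) = { #, 'while', num }.

{ #, 'while', num }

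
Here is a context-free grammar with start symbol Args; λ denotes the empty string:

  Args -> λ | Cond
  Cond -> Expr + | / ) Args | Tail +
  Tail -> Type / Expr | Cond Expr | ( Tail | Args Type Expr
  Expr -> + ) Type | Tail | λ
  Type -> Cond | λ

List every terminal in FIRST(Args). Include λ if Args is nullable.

Args -> λ contributes λ.
From Args -> Cond: add FIRST(Cond) = { (, +, / }.
Union: FIRST(Args) = { (, +, /, λ }.

{ (, +, /, λ }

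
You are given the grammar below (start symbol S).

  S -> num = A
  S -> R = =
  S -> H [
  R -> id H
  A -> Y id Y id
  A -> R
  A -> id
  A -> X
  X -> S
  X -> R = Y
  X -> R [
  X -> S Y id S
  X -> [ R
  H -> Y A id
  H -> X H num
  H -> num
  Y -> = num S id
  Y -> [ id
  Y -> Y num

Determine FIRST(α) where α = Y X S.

Add FIRST(Y) = { =, [ }; Y is not nullable, stop.

{ =, [ }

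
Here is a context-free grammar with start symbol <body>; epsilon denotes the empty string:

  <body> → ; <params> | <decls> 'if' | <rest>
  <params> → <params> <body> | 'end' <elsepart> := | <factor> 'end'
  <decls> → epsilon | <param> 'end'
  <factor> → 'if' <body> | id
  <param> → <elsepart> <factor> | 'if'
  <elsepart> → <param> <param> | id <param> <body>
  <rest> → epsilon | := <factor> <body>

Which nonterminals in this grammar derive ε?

Directly nullable (have an epsilon-production): <decls>, <rest>.
<body> → <rest> with every symbol nullable, so <body> is nullable.
No other nonterminal has a production whose RHS symbols are all nullable.

{ <body>, <decls>, <rest> }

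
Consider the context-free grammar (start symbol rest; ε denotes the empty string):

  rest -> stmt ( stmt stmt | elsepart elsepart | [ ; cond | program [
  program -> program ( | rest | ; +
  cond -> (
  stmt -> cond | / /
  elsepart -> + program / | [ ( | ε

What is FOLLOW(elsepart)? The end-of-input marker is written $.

In rest -> elsepart elsepart: add FIRST(elsepart)\{ε} = { +, [ }.
  Since elsepart is nullable, also add FOLLOW(rest) = { $, (, /, [ }.
In rest -> elsepart elsepart: elsepart is at the end, add FOLLOW(rest) = { $, (, /, [ }.
Union: FOLLOW(elsepart) = { $, (, +, /, [ }.

{ $, (, +, /, [ }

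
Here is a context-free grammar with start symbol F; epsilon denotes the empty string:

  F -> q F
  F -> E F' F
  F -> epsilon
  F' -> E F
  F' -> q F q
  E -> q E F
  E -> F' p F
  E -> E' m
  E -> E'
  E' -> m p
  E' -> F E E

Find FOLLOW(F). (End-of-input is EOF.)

F is the start symbol, so EOF ∈ FOLLOW(F).
In F -> q F: F is at the end, add FOLLOW(F) = { EOF, m, p, q }.
In F -> E F' F: F is at the end, add FOLLOW(F) = { EOF, m, p, q }.
In F' -> E F: F is at the end, add FOLLOW(F') = { EOF, m, p, q }.
In F' -> q F q: add FIRST(q) = { q }.
In E -> q E F: F is at the end, add FOLLOW(E) = { EOF, m, p, q }.
In E -> F' p F: F is at the end, add FOLLOW(E) = { EOF, m, p, q }.
In E' -> F E E: add FIRST(E E) = { m, q }.
Union: FOLLOW(F) = { EOF, m, p, q }.

{ EOF, m, p, q }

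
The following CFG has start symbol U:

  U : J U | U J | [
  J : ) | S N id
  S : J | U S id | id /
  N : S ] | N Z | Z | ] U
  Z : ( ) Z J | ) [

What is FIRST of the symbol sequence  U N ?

{ ), [, id }

Add FIRST(U) = { ), [, id }; U is not nullable, stop.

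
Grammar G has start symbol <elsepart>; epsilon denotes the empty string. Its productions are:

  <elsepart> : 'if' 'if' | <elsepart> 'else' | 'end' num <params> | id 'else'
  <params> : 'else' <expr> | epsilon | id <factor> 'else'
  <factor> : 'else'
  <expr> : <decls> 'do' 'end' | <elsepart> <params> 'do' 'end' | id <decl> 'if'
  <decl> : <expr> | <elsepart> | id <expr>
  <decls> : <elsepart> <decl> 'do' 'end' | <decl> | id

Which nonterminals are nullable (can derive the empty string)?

{ <params> }

Directly nullable (have an epsilon-production): <params>.
No other nonterminal has a production whose RHS symbols are all nullable.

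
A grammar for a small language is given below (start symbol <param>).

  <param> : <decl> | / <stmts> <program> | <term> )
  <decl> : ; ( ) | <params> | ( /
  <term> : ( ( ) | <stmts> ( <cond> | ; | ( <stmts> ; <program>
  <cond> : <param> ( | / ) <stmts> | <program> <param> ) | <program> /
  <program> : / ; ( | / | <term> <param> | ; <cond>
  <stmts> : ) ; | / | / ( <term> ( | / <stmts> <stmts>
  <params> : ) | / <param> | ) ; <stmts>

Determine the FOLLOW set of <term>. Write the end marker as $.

In <param> : <term> ): add FIRST()) = { ) }.
In <program> : <term> <param>: add FIRST(<param>) = { (, ), /, ; }.
In <stmts> : / ( <term> (: add FIRST(() = { ( }.
Union: FOLLOW(<term>) = { (, ), /, ; }.

{ (, ), /, ; }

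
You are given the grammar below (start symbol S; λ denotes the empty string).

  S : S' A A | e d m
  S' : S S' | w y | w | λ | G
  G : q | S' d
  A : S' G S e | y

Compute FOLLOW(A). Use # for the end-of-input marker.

{ #, d, e, q, w, y }

In S : S' A A: add FIRST(A) = { d, e, q, w, y }.
In S : S' A A: A is at the end, add FOLLOW(S) = { #, d, e, q, w, y }.
Union: FOLLOW(A) = { #, d, e, q, w, y }.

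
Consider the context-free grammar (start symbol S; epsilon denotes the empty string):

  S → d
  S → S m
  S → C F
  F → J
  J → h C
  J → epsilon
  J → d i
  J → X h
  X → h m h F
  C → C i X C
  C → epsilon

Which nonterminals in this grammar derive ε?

Directly nullable (have an epsilon-production): J, C.
S → C F with every symbol nullable, so S is nullable.
F → J with every symbol nullable, so F is nullable.
No other nonterminal has a production whose RHS symbols are all nullable.

{ C, F, J, S }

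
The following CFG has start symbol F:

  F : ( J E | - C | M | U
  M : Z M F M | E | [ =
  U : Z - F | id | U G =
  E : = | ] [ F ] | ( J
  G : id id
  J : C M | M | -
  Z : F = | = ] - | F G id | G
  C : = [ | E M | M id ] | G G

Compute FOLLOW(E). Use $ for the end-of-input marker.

In F : ( J E: E is at the end, add FOLLOW(F) = { $, (, -, =, [, ], id }.
In M : E: E is at the end, add FOLLOW(M) = { $, (, -, =, [, ], id }.
In C : E M: add FIRST(M) = { (, -, =, [, ], id }.
Union: FOLLOW(E) = { $, (, -, =, [, ], id }.

{ $, (, -, =, [, ], id }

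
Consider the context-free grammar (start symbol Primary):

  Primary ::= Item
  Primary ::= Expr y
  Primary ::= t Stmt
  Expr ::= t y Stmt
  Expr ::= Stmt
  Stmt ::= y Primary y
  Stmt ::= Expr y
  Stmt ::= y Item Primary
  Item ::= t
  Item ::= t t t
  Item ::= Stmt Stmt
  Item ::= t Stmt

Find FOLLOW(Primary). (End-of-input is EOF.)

{ EOF, t, y }

Primary is the start symbol, so EOF ∈ FOLLOW(Primary).
In Stmt ::= y Primary y: add FIRST(y) = { y }.
In Stmt ::= y Item Primary: Primary is at the end, add FOLLOW(Stmt) = { EOF, t, y }.
Union: FOLLOW(Primary) = { EOF, t, y }.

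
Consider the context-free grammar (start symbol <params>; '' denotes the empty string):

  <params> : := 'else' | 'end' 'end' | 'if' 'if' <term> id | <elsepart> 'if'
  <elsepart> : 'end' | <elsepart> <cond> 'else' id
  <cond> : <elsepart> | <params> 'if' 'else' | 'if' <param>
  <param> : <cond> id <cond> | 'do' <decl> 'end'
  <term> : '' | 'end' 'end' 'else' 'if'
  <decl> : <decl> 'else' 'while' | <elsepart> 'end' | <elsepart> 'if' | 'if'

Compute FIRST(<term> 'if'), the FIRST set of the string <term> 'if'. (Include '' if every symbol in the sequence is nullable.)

{ 'end', 'if' }

Add FIRST(<term>)\{''} = { 'end' }; <term> is nullable, continue.
'if' is a terminal; add {'if'} and stop.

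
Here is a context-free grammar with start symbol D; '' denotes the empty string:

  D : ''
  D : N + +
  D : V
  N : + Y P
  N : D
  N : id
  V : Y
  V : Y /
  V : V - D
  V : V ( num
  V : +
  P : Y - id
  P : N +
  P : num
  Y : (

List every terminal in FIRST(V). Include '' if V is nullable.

From V : Y: add FIRST(Y) = { ( }.
From V : Y /: add FIRST(Y) = { ( }.
From V : V - D: add FIRST(V) = { (, + }.
From V : V ( num: add FIRST(V) = { (, + }.
V : + contributes {+}.
Union: FIRST(V) = { (, + }.

{ (, + }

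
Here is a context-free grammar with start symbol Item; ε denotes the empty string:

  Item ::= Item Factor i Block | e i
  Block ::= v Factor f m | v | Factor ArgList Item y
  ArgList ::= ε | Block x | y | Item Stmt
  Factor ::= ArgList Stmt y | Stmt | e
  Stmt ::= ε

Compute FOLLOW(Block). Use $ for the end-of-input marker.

{ $, e, i, v, x, y }

In Item ::= Item Factor i Block: Block is at the end, add FOLLOW(Item) = { $, e, i, v, y }.
In ArgList ::= Block x: add FIRST(x) = { x }.
Union: FOLLOW(Block) = { $, e, i, v, x, y }.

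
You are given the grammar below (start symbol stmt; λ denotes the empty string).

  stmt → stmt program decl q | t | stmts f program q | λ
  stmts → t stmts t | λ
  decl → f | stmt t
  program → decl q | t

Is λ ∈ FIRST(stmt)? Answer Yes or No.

stmt has an λ-production, so stmt ⇒ λ.

Yes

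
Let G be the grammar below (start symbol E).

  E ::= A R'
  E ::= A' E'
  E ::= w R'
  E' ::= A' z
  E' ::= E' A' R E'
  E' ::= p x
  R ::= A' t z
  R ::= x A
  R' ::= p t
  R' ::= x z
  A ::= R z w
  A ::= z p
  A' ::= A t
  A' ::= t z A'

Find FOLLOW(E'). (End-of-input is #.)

{ #, t, x, z }

In E ::= A' E': E' is at the end, add FOLLOW(E) = { # }.
In E' ::= E' A' R E': add FIRST(A' R E') = { t, x, z }.
In E' ::= E' A' R E': E' is at the end, add FOLLOW(E') = { #, t, x, z }.
Union: FOLLOW(E') = { #, t, x, z }.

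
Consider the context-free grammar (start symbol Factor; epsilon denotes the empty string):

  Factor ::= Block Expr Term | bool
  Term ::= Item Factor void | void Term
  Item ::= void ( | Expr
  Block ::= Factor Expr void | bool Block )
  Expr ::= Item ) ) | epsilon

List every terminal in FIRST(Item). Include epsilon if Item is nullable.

{ ), void, epsilon }

Item ::= void ( contributes {void}.
From Item ::= Expr: add FIRST(Expr) = { ), void, epsilon } (including epsilon since Expr is nullable).
Union: FIRST(Item) = { ), void, epsilon }.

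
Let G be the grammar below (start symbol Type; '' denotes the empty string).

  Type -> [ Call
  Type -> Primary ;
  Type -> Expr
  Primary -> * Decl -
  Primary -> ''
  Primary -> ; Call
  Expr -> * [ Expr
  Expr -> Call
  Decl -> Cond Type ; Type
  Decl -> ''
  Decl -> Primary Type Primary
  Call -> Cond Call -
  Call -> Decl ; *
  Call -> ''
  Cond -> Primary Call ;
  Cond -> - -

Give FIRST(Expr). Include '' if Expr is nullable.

Expr -> * [ Expr contributes {*}.
From Expr -> Call: add FIRST(Call) = { *, -, ;, [, '' } (including '' since Call is nullable).
Union: FIRST(Expr) = { *, -, ;, [, '' }.

{ *, -, ;, [, '' }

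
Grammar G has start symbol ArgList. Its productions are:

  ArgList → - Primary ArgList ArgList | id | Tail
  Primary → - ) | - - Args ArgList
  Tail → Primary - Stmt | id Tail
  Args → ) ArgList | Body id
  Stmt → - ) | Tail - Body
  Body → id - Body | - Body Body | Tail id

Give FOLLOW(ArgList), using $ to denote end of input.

ArgList is the start symbol, so $ ∈ FOLLOW(ArgList).
In ArgList → - Primary ArgList ArgList: add FIRST(ArgList) = { -, id }.
In ArgList → - Primary ArgList ArgList: ArgList is at the end, add FOLLOW(ArgList) = { $, -, id }.
In Primary → - - Args ArgList: ArgList is at the end, add FOLLOW(Primary) = { -, id }.
In Args → ) ArgList: ArgList is at the end, add FOLLOW(Args) = { -, id }.
Union: FOLLOW(ArgList) = { $, -, id }.

{ $, -, id }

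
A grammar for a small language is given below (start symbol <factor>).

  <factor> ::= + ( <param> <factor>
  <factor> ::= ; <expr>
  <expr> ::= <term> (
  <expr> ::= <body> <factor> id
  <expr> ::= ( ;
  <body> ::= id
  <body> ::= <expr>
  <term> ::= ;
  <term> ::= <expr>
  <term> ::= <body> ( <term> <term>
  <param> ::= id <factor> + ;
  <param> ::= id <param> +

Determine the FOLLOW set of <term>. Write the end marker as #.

{ (, ;, id }

In <expr> ::= <term> (: add FIRST(() = { ( }.
In <term> ::= <body> ( <term> <term>: add FIRST(<term>) = { (, ;, id }.
In <term> ::= <body> ( <term> <term>: <term> is at the end, add FOLLOW(<term>) = { (, ;, id }.
Union: FOLLOW(<term>) = { (, ;, id }.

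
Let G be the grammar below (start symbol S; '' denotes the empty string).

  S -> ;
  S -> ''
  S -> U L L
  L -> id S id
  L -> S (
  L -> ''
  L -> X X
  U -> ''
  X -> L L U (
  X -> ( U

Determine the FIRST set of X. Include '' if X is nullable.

{ (, ;, id }

From X -> L L U (: L, L, U nullable, take FIRST(L) ∪ FIRST(L) ∪ FIRST(U) ∪ {(} = { (, ;, id }.
X -> ( U contributes {(}.
Union: FIRST(X) = { (, ;, id }.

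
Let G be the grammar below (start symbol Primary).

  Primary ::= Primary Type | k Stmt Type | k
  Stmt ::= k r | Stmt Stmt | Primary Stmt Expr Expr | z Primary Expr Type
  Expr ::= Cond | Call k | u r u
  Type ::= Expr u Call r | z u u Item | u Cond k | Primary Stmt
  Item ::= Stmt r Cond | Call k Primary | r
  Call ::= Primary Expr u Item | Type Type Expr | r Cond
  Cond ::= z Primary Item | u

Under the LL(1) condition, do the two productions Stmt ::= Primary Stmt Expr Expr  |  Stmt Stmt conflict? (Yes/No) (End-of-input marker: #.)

FIRST(Primary Stmt Expr Expr) = { k } and FIRST(Stmt Stmt) = { k, z }.
Both contain k, so the two alternatives are not disjoint — LL(1) conflict.

Yes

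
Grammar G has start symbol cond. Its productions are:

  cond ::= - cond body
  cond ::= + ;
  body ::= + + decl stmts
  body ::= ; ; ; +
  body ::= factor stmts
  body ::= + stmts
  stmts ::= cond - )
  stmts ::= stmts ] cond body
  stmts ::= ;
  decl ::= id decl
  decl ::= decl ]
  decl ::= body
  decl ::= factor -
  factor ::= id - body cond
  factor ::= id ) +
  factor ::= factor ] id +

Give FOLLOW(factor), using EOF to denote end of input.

{ +, -, ;, ] }

In body ::= factor stmts: add FIRST(stmts) = { +, -, ; }.
In decl ::= factor -: add FIRST(-) = { - }.
In factor ::= factor ] id +: add FIRST(] id +) = { ] }.
Union: FOLLOW(factor) = { +, -, ;, ] }.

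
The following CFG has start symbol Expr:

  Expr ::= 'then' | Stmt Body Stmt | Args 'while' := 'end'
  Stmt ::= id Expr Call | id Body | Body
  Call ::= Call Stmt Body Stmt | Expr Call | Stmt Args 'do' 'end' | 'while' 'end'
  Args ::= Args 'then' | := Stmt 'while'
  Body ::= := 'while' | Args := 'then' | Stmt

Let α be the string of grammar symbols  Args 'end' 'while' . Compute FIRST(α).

Add FIRST(Args) = { := }; Args is not nullable, stop.

{ := }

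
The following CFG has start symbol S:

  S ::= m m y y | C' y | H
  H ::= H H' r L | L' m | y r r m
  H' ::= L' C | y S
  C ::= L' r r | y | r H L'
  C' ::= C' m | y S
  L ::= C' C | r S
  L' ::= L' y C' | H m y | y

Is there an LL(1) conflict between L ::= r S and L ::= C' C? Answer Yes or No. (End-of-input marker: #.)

No

FIRST(r S) = { r } and FIRST(C' C) = { y }.
The FIRST sets are disjoint and neither alternative is nullable — no conflict.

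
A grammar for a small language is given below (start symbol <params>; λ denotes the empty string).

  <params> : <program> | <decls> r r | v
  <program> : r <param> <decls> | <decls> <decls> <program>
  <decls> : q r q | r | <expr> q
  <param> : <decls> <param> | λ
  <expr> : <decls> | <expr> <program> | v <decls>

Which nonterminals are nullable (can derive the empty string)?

Directly nullable (have an λ-production): <param>.
No other nonterminal has a production whose RHS symbols are all nullable.

{ <param> }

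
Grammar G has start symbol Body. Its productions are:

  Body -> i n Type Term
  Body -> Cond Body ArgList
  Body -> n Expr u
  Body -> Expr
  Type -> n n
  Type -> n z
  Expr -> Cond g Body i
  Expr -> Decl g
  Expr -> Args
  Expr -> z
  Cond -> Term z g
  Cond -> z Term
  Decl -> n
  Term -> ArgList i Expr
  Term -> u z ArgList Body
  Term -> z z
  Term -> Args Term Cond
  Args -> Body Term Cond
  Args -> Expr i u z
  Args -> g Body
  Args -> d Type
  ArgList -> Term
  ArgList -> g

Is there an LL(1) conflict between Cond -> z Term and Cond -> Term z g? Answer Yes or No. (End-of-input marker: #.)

FIRST(z Term) = { z } and FIRST(Term z g) = { d, g, i, n, u, z }.
Both contain z, so the two alternatives are not disjoint — LL(1) conflict.

Yes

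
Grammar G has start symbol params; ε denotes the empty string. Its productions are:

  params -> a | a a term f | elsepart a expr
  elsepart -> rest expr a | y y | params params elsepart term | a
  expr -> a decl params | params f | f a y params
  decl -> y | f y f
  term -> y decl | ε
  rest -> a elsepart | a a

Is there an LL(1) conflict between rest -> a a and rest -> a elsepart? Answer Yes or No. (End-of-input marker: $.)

Yes

FIRST(a a) = { a } and FIRST(a elsepart) = { a }.
Both contain a, so the two alternatives are not disjoint — LL(1) conflict.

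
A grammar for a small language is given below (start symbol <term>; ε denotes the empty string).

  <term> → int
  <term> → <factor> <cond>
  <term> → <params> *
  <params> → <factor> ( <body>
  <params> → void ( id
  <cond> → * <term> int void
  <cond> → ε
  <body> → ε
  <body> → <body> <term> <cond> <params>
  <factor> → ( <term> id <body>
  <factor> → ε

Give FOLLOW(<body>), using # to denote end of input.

In <params> → <factor> ( <body>: <body> is at the end, add FOLLOW(<params>) = { #, (, *, id, int, void }.
In <body> → <body> <term> <cond> <params>: add FIRST(<term> <cond> <params>) = { (, *, int, void }.
In <factor> → ( <term> id <body>: <body> is at the end, add FOLLOW(<factor>) = { #, (, *, id, int, void }.
Union: FOLLOW(<body>) = { #, (, *, id, int, void }.

{ #, (, *, id, int, void }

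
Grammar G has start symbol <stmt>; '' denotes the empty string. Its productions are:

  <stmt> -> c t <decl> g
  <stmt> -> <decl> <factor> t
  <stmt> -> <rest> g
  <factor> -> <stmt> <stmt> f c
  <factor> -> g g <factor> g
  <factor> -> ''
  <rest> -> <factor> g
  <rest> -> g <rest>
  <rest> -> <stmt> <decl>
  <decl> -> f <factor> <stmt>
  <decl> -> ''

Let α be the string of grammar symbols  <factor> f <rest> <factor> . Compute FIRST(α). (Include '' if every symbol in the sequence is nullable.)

Add FIRST(<factor>)\{''} = { c, f, g, t }; <factor> is nullable, continue.
f is a terminal; add {f} and stop.

{ c, f, g, t }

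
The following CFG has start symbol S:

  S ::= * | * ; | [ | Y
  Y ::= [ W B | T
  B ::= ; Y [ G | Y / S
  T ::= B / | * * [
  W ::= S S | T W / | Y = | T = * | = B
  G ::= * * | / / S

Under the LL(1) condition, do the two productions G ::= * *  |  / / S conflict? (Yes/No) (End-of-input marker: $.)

FIRST(* *) = { * } and FIRST(/ / S) = { / }.
The FIRST sets are disjoint and neither alternative is nullable — no conflict.

No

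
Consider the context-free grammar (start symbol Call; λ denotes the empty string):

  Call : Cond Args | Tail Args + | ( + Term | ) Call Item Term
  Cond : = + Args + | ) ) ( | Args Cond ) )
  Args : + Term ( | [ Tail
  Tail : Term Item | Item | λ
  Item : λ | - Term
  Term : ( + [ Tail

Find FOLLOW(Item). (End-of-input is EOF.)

{ EOF, (, ), +, -, =, [ }

In Call : ) Call Item Term: add FIRST(Term) = { ( }.
In Tail : Term Item: Item is at the end, add FOLLOW(Tail) = { EOF, (, ), +, -, =, [ }.
In Tail : Item: Item is at the end, add FOLLOW(Tail) = { EOF, (, ), +, -, =, [ }.
Union: FOLLOW(Item) = { EOF, (, ), +, -, =, [ }.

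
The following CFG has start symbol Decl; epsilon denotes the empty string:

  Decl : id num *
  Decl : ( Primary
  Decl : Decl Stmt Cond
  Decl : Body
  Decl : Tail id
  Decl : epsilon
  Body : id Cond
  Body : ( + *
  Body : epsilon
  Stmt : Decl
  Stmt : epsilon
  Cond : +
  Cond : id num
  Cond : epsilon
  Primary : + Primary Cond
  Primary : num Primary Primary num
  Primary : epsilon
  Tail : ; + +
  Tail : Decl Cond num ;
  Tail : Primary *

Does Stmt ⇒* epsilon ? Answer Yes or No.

Stmt has an epsilon-production, so Stmt ⇒ epsilon.

Yes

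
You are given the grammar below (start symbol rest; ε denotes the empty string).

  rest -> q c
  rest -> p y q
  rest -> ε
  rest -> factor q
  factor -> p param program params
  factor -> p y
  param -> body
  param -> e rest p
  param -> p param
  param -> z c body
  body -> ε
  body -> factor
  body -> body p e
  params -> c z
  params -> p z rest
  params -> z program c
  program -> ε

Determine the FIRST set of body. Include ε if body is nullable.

body -> ε contributes ε.
From body -> factor: add FIRST(factor) = { p }.
From body -> body p e: body nullable, take FIRST(body) ∪ {p} = { p }.
Union: FIRST(body) = { p, ε }.

{ p, ε }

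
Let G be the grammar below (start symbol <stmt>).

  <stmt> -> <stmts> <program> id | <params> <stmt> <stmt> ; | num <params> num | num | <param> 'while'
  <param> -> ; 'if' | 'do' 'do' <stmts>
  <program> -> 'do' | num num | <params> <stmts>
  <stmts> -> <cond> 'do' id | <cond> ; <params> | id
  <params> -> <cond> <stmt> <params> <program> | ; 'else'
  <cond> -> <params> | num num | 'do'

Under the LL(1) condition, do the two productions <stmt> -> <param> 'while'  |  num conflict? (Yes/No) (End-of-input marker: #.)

No

FIRST(<param> 'while') = { 'do', ; } and FIRST(num) = { num }.
The FIRST sets are disjoint and neither alternative is nullable — no conflict.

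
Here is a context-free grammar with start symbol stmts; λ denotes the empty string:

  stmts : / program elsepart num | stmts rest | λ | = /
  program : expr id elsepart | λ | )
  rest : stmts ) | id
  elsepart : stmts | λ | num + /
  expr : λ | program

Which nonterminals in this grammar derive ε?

{ elsepart, expr, program, stmts }

Directly nullable (have an λ-production): stmts, program, elsepart, expr.
No other nonterminal has a production whose RHS symbols are all nullable.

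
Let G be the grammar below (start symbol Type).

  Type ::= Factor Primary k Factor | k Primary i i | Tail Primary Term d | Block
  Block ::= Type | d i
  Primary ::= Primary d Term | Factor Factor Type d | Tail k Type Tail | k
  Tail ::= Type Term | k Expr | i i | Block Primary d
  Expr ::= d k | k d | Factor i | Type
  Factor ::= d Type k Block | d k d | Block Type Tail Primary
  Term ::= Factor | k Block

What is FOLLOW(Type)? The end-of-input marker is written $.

{ $, d, i, k }

Type is the start symbol, so $ ∈ FOLLOW(Type).
In Block ::= Type: Type is at the end, add FOLLOW(Block) = { $, d, i, k }.
In Primary ::= Factor Factor Type d: add FIRST(d) = { d }.
In Primary ::= Tail k Type Tail: add FIRST(Tail) = { d, i, k }.
In Tail ::= Type Term: add FIRST(Term) = { d, i, k }.
In Expr ::= Type: Type is at the end, add FOLLOW(Expr) = { $, d, i, k }.
In Factor ::= d Type k Block: add FIRST(k Block) = { k }.
In Factor ::= Block Type Tail Primary: add FIRST(Tail Primary) = { d, i, k }.
Union: FOLLOW(Type) = { $, d, i, k }.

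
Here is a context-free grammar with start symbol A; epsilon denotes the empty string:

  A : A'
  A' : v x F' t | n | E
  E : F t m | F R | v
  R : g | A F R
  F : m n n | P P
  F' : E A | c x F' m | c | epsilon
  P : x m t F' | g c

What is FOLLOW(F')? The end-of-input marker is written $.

In A' : v x F' t: add FIRST(t) = { t }.
In F' : c x F' m: add FIRST(m) = { m }.
In P : x m t F': F' is at the end, add FOLLOW(P) = { g, m, n, t, v, x }.
Union: FOLLOW(F') = { g, m, n, t, v, x }.

{ g, m, n, t, v, x }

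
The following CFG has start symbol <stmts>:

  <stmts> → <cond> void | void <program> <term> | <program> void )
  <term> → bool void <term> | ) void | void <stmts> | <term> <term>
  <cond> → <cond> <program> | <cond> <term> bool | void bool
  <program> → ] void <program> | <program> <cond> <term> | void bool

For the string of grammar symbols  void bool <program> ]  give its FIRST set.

void is a terminal; add {void} and stop.

{ void }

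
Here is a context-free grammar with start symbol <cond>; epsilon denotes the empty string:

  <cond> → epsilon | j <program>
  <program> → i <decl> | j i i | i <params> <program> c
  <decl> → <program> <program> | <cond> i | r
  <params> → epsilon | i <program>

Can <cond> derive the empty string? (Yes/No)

Yes

<cond> has an epsilon-production, so <cond> ⇒ epsilon.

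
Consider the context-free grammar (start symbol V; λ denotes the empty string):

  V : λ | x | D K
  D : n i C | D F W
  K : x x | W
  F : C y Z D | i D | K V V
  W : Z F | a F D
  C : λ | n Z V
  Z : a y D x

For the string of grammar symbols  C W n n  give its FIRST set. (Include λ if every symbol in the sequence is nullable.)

{ a, n }

Add FIRST(C)\{λ} = { n }; C is nullable, continue.
Add FIRST(W) = { a }; W is not nullable, stop.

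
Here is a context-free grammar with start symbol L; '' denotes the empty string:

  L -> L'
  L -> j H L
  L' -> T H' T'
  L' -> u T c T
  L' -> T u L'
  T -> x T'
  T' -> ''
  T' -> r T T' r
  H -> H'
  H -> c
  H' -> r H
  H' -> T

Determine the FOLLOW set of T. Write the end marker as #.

{ #, c, j, r, u, x }

In L' -> T H' T': add FIRST(H' T') = { r, x }.
In L' -> u T c T: add FIRST(c T) = { c }.
In L' -> u T c T: T is at the end, add FOLLOW(L') = { # }.
In L' -> T u L': add FIRST(u L') = { u }.
In T' -> r T T' r: add FIRST(T' r) = { r }.
In H' -> T: T is at the end, add FOLLOW(H') = { #, j, r, u, x }.
Union: FOLLOW(T) = { #, c, j, r, u, x }.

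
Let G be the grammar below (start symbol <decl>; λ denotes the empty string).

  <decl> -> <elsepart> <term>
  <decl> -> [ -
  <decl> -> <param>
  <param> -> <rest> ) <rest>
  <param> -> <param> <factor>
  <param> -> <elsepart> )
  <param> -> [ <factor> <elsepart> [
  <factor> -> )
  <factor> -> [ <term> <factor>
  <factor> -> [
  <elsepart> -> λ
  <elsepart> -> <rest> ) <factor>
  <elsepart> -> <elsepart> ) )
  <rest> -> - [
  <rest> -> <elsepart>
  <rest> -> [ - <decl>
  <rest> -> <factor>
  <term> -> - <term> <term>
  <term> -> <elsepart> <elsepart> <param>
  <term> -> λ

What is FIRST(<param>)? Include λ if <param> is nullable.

{ ), -, [ }

From <param> -> <rest> ) <rest>: <rest> nullable, take FIRST(<rest>) ∪ {)} = { ), -, [ }.
From <param> -> <param> <factor>: add FIRST(<param>) = { ), -, [ }.
From <param> -> <elsepart> ): <elsepart> nullable, take FIRST(<elsepart>) ∪ {)} = { ), -, [ }.
<param> -> [ <factor> <elsepart> [ contributes {[}.
Union: FIRST(<param>) = { ), -, [ }.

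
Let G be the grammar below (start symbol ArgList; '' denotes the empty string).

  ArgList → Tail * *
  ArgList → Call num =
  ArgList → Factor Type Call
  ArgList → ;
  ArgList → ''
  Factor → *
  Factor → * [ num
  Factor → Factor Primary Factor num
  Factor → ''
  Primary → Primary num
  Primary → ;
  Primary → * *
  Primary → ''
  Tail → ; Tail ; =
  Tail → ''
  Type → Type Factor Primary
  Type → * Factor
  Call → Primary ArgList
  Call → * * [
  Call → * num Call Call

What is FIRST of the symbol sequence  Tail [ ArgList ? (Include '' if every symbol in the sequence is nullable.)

Add FIRST(Tail)\{''} = { ; }; Tail is nullable, continue.
[ is a terminal; add {[} and stop.

{ ;, [ }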